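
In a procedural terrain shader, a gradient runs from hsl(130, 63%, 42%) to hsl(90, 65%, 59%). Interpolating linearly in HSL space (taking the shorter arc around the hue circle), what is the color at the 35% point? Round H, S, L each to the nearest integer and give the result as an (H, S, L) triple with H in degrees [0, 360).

Hue arc: Δh = 90 − 130 = -40° (|Δh| ≤ 180, already the shorter path).
H = 130 + 0.35 × (-40) = 116 → 116°
S = 63 + 0.35 × (65 − 63) = 63.7 → 64%
L = 42 + 0.35 × (59 − 42) = 47.95 → 48%

(116, 64, 48)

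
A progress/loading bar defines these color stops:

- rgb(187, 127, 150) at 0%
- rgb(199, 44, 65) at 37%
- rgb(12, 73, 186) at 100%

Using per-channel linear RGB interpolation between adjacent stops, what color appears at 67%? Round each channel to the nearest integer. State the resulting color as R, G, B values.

67% lies between the 37% and 100% stops, so the local fraction is t = (67 − 37)/(100 − 37) = 30/63 ≈ 0.4762.
R = 199 + 0.4762 × (12 − 199) = 109.951 → 110
G = 44 + 0.4762 × (73 − 44) = 57.81 → 58
B = 65 + 0.4762 × (186 − 65) = 122.62 → 123

(110, 58, 123)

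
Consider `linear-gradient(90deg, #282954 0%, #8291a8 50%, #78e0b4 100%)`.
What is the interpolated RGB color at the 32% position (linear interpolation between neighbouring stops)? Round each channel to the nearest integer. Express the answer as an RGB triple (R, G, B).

32% lies between the 0% and 50% stops, so the local fraction is t = (32 − 0)/(50 − 0) = 32/50 ≈ 0.64.
#282954 → (40, 41, 84); #8291a8 → (130, 145, 168).
R = 40 + 0.64 × (130 − 40) = 97.6 → 98
G = 41 + 0.64 × (145 − 41) = 107.56 → 108
B = 84 + 0.64 × (168 − 84) = 137.76 → 138

(98, 108, 138)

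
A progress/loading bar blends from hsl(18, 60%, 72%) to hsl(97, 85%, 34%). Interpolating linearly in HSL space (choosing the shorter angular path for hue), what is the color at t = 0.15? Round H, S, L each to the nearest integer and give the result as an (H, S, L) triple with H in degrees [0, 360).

(30, 64, 66)

Hue arc: Δh = 97 − 18 = 79° (|Δh| ≤ 180, already the shorter path).
H = 18 + 0.15 × (79) = 29.85 → 30°
S = 60 + 0.15 × (85 − 60) = 63.75 → 64%
L = 72 + 0.15 × (34 − 72) = 66.3 → 66%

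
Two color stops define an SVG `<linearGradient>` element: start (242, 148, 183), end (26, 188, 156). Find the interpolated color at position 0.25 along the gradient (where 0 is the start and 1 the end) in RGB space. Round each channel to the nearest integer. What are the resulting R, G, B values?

R = 242 + 0.25 × (26 − 242) = 242 + 0.25 × -216 = 188 → 188
G = 148 + 0.25 × (188 − 148) = 148 + 0.25 × 40 = 158 → 158
B = 183 + 0.25 × (156 − 183) = 183 + 0.25 × -27 = 176.25 → 176
So the blended color is (188, 158, 176), about #bc9eb0.

(188, 158, 176)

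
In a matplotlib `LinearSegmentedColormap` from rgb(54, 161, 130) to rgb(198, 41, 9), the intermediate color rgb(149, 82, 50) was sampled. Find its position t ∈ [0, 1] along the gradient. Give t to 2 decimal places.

0.66

Invert the lerp on the R channel (largest span, 144): t = (149 − 54) / (198 − 54) = 95/144 = 0.65972.
Check on G: (82 − 161)/(41 − 161) = 0.6583 ✓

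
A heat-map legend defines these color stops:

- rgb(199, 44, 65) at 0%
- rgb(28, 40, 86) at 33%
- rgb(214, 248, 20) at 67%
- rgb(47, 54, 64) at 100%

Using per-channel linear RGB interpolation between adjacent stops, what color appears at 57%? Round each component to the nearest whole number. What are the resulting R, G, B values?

(159, 187, 39)

57% lies between the 33% and 67% stops, so the local fraction is t = (57 − 33)/(67 − 33) = 24/34 ≈ 0.7059.
R = 28 + 0.7059 × (214 − 28) = 159.297 → 159
G = 40 + 0.7059 × (248 − 40) = 186.827 → 187
B = 86 + 0.7059 × (20 − 86) = 39.411 → 39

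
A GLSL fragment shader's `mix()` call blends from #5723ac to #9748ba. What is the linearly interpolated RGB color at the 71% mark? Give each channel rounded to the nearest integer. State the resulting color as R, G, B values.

#5723ac → (87, 35, 172); #9748ba → (151, 72, 186).
71% corresponds to t = 0.71.
R = 87 + 0.71 × (151 − 87) = 87 + 0.71 × 64 = 132.44 → 132
G = 35 + 0.71 × (72 − 35) = 35 + 0.71 × 37 = 61.27 → 61
B = 172 + 0.71 × (186 − 172) = 172 + 0.71 × 14 = 181.94 → 182

(132, 61, 182)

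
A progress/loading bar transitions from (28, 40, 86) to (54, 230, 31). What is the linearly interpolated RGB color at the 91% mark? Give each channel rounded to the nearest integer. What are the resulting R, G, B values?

(52, 213, 36)

91% corresponds to t = 0.91.
R = 28 + 0.91 × (54 − 28) = 28 + 0.91 × 26 = 51.66 → 52
G = 40 + 0.91 × (230 − 40) = 40 + 0.91 × 190 = 212.9 → 213
B = 86 + 0.91 × (31 − 86) = 86 + 0.91 × -55 = 35.95 → 36
So the blended color is (52, 213, 36), about #34d524.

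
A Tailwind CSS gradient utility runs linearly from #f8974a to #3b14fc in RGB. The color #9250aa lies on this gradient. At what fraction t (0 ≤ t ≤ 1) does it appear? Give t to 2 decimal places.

0.54

Invert the lerp on the R channel (largest span, 189): t = (146 − 248) / (59 − 248) = -102/-189 = 0.53968.
Check on G: (80 − 151)/(20 − 151) = 0.542 ✓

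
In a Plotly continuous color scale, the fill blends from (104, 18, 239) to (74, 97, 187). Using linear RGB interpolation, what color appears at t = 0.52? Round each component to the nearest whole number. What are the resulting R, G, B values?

R = 104 + 0.52 × (74 − 104) = 104 + 0.52 × -30 = 88.4 → 88
G = 18 + 0.52 × (97 − 18) = 18 + 0.52 × 79 = 59.08 → 59
B = 239 + 0.52 × (187 − 239) = 239 + 0.52 × -52 = 211.96 → 212
So the blended color is (88, 59, 212), about #583bd4.

(88, 59, 212)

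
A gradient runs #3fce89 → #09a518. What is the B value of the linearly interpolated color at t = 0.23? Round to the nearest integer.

B₁ = 137 (from #3fce89), B₂ = 24 (from #09a518).
B = 137 + 0.23 × (24 − 137) = 111.01 → 111

111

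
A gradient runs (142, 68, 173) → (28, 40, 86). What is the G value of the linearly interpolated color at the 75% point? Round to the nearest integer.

47

G = 68 + 0.75 × (40 − 68) = 47 → 47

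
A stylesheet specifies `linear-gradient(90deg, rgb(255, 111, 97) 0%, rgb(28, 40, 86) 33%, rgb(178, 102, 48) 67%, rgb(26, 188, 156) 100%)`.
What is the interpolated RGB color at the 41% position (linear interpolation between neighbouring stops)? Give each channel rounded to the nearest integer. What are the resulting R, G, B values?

41% lies between the 33% and 67% stops, so the local fraction is t = (41 − 33)/(67 − 33) = 8/34 ≈ 0.2353.
R = 28 + 0.2353 × (178 − 28) = 63.295 → 63
G = 40 + 0.2353 × (102 − 40) = 54.589 → 55
B = 86 + 0.2353 × (48 − 86) = 77.059 → 77

(63, 55, 77)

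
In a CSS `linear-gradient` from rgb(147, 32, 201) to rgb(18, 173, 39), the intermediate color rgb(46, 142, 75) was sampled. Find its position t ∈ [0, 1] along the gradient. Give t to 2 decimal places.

Invert the lerp on the B channel (largest span, 162): t = (75 − 201) / (39 − 201) = -126/-162 = 0.77778.
Check on R: (46 − 147)/(18 − 147) = 0.7829 ✓

0.78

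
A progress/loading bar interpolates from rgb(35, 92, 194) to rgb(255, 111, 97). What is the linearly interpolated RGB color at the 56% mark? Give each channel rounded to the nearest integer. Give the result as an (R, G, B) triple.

(158, 103, 140)

56% corresponds to t = 0.56.
R = 35 + 0.56 × (255 − 35) = 35 + 0.56 × 220 = 158.2 → 158
G = 92 + 0.56 × (111 − 92) = 92 + 0.56 × 19 = 102.64 → 103
B = 194 + 0.56 × (97 − 194) = 194 + 0.56 × -97 = 139.68 → 140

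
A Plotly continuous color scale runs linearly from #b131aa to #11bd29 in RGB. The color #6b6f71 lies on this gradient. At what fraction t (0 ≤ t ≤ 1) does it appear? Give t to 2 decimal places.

0.44

Invert the lerp on the R channel (largest span, 160): t = (107 − 177) / (17 − 177) = -70/-160 = 0.4375.
Check on G: (111 − 49)/(189 − 49) = 0.4429 ✓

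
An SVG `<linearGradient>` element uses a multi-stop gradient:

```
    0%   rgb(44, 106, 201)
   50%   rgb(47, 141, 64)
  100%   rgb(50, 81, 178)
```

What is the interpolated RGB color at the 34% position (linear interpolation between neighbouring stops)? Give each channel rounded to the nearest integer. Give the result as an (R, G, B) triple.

34% lies between the 0% and 50% stops, so the local fraction is t = (34 − 0)/(50 − 0) = 34/50 ≈ 0.68.
R = 44 + 0.68 × (47 − 44) = 46.04 → 46
G = 106 + 0.68 × (141 − 106) = 129.8 → 130
B = 201 + 0.68 × (64 − 201) = 107.84 → 108

(46, 130, 108)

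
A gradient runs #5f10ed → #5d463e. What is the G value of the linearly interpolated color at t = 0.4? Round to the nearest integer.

G₁ = 16 (from #5f10ed), G₂ = 70 (from #5d463e).
G = 16 + 0.4 × (70 − 16) = 37.6 → 38

38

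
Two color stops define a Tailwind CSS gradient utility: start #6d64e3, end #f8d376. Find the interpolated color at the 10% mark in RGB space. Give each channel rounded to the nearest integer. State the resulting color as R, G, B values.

(123, 111, 216)

#6d64e3 → (109, 100, 227); #f8d376 → (248, 211, 118).
10% corresponds to t = 0.1.
R = 109 + 0.1 × (248 − 109) = 109 + 0.1 × 139 = 122.9 → 123
G = 100 + 0.1 × (211 − 100) = 100 + 0.1 × 111 = 111.1 → 111
B = 227 + 0.1 × (118 − 227) = 227 + 0.1 × -109 = 216.1 → 216
So the blended color is (123, 111, 216), about #7b6fd8.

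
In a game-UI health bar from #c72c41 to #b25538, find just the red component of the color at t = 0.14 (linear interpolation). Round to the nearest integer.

196

R₁ = 199 (from #c72c41), R₂ = 178 (from #b25538).
R = 199 + 0.14 × (178 − 199) = 196.06 → 196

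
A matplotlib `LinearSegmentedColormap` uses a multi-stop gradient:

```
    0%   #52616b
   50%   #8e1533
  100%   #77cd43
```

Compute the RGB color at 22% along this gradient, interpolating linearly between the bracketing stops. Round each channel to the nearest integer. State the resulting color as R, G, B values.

(108, 64, 82)

22% lies between the 0% and 50% stops, so the local fraction is t = (22 − 0)/(50 − 0) = 22/50 ≈ 0.44.
#52616b → (82, 97, 107); #8e1533 → (142, 21, 51).
R = 82 + 0.44 × (142 − 82) = 108.4 → 108
G = 97 + 0.44 × (21 − 97) = 63.56 → 64
B = 107 + 0.44 × (51 − 107) = 82.36 → 82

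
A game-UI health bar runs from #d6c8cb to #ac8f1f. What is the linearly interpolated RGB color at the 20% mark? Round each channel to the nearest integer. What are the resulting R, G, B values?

#d6c8cb → (214, 200, 203); #ac8f1f → (172, 143, 31).
20% corresponds to t = 0.2.
R = 214 + 0.2 × (172 − 214) = 214 + 0.2 × -42 = 205.6 → 206
G = 200 + 0.2 × (143 − 200) = 200 + 0.2 × -57 = 188.6 → 189
B = 203 + 0.2 × (31 − 203) = 203 + 0.2 × -172 = 168.6 → 169
So the blended color is (206, 189, 169), about #cebda9.

(206, 189, 169)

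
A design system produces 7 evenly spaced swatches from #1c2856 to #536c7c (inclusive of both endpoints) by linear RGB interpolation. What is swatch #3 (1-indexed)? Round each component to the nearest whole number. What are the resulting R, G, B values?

With 7 swatches and endpoints inclusive, swatch 3 sits at t = (3 − 1)/(7 − 1) = 2/6 ≈ 0.3333.
#1c2856 → (28, 40, 86); #536c7c → (83, 108, 124).
R = 28 + 0.3333 × (83 − 28) = 46.331 → 46
G = 40 + 0.3333 × (108 − 40) = 62.664 → 63
B = 86 + 0.3333 × (124 − 86) = 98.665 → 99

(46, 63, 99)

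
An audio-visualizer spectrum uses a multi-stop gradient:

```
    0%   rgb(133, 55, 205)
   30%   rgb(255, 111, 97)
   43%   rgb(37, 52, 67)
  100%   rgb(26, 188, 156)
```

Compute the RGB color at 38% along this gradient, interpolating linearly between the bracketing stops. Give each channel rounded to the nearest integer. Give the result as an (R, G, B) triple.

(121, 75, 79)

38% lies between the 30% and 43% stops, so the local fraction is t = (38 − 30)/(43 − 30) = 8/13 ≈ 0.6154.
R = 255 + 0.6154 × (37 − 255) = 120.843 → 121
G = 111 + 0.6154 × (52 − 111) = 74.691 → 75
B = 97 + 0.6154 × (67 − 97) = 78.538 → 79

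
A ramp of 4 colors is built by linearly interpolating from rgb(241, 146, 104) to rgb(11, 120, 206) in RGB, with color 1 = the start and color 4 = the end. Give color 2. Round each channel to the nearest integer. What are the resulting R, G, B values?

(164, 137, 138)

With 4 swatches and endpoints inclusive, swatch 2 sits at t = (2 − 1)/(4 − 1) = 1/3 ≈ 0.3333.
R = 241 + 0.3333 × (11 − 241) = 164.341 → 164
G = 146 + 0.3333 × (120 − 146) = 137.334 → 137
B = 104 + 0.3333 × (206 − 104) = 137.997 → 138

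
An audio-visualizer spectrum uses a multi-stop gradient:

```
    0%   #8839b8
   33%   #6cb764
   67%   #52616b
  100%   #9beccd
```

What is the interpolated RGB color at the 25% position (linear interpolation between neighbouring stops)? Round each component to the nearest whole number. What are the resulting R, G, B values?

(115, 152, 120)

25% lies between the 0% and 33% stops, so the local fraction is t = (25 − 0)/(33 − 0) = 25/33 ≈ 0.7576.
#8839b8 → (136, 57, 184); #6cb764 → (108, 183, 100).
R = 136 + 0.7576 × (108 − 136) = 114.787 → 115
G = 57 + 0.7576 × (183 − 57) = 152.458 → 152
B = 184 + 0.7576 × (100 − 184) = 120.362 → 120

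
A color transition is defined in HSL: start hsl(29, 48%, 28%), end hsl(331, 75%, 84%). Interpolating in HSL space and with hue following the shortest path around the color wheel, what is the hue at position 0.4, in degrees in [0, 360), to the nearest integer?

Hue: 331 − 29 = 302°, but |302| > 180 so the shorter arc goes the other way: Δh = 302 − 360 = -58°.
H = 29 + 0.4 × (-58) = 5.8 → 6°

6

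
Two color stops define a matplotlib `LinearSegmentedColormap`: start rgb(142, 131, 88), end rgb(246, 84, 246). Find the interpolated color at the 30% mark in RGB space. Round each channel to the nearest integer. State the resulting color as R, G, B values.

(173, 117, 135)

30% corresponds to t = 0.3.
R = 142 + 0.3 × (246 − 142) = 142 + 0.3 × 104 = 173.2 → 173
G = 131 + 0.3 × (84 − 131) = 131 + 0.3 × -47 = 116.9 → 117
B = 88 + 0.3 × (246 − 88) = 88 + 0.3 × 158 = 135.4 → 135
So the blended color is (173, 117, 135), about #ad7587.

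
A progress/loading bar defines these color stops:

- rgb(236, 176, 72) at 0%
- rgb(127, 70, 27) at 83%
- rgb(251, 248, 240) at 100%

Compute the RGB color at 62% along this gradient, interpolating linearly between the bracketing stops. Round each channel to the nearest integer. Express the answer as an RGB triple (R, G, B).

62% lies between the 0% and 83% stops, so the local fraction is t = (62 − 0)/(83 − 0) = 62/83 ≈ 0.747.
R = 236 + 0.747 × (127 − 236) = 154.577 → 155
G = 176 + 0.747 × (70 − 176) = 96.818 → 97
B = 72 + 0.747 × (27 − 72) = 38.385 → 38

(155, 97, 38)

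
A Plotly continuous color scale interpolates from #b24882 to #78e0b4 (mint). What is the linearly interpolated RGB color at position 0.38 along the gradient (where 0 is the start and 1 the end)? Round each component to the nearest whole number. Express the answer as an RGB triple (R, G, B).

#b24882 → (178, 72, 130); #78e0b4 → (120, 224, 180).
R = 178 + 0.38 × (120 − 178) = 178 + 0.38 × -58 = 155.96 → 156
G = 72 + 0.38 × (224 − 72) = 72 + 0.38 × 152 = 129.76 → 130
B = 130 + 0.38 × (180 − 130) = 130 + 0.38 × 50 = 149 → 149

(156, 130, 149)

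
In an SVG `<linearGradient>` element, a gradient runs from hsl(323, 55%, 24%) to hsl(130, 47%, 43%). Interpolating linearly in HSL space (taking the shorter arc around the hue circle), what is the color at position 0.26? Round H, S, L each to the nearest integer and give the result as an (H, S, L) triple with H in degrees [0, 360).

Hue: 130 − 323 = -193°, but |-193| > 180 so the shorter arc goes the other way: Δh = -193 + 360 = 167°.
H = 323 + 0.26 × (167) = 366.42 → 366 → 366 mod 360 = 6°
S = 55 + 0.26 × (47 − 55) = 52.92 → 53%
L = 24 + 0.26 × (43 − 24) = 28.94 → 29%

(6, 53, 29)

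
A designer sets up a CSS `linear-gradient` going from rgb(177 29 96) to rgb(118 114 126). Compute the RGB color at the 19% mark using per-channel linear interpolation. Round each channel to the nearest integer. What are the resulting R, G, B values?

19% corresponds to t = 0.19.
R = 177 + 0.19 × (118 − 177) = 177 + 0.19 × -59 = 165.79 → 166
G = 29 + 0.19 × (114 − 29) = 29 + 0.19 × 85 = 45.15 → 45
B = 96 + 0.19 × (126 − 96) = 96 + 0.19 × 30 = 101.7 → 102

(166, 45, 102)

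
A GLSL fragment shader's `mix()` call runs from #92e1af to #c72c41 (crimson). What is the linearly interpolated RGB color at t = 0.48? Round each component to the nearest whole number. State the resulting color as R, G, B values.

#92e1af → (146, 225, 175); #c72c41 → (199, 44, 65).
R = 146 + 0.48 × (199 − 146) = 146 + 0.48 × 53 = 171.44 → 171
G = 225 + 0.48 × (44 − 225) = 225 + 0.48 × -181 = 138.12 → 138
B = 175 + 0.48 × (65 − 175) = 175 + 0.48 × -110 = 122.2 → 122
So the blended color is (171, 138, 122), about #ab8a7a.

(171, 138, 122)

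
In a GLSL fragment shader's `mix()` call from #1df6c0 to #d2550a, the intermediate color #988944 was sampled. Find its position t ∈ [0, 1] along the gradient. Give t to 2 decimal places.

Invert the lerp on the B channel (largest span, 182): t = (68 − 192) / (10 − 192) = -124/-182 = 0.68132.
Check on R: (152 − 29)/(210 − 29) = 0.6796 ✓

0.68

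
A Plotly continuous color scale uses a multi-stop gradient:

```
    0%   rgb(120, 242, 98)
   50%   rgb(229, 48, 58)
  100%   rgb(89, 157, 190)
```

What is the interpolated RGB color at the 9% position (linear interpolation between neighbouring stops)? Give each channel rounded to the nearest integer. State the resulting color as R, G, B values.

(140, 207, 91)

9% lies between the 0% and 50% stops, so the local fraction is t = (9 − 0)/(50 − 0) = 9/50 ≈ 0.18.
R = 120 + 0.18 × (229 − 120) = 139.62 → 140
G = 242 + 0.18 × (48 − 242) = 207.08 → 207
B = 98 + 0.18 × (58 − 98) = 90.8 → 91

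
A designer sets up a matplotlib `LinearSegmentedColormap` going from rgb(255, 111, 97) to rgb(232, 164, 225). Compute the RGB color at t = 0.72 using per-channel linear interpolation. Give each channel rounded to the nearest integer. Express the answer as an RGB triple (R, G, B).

R = 255 + 0.72 × (232 − 255) = 255 + 0.72 × -23 = 238.44 → 238
G = 111 + 0.72 × (164 − 111) = 111 + 0.72 × 53 = 149.16 → 149
B = 97 + 0.72 × (225 − 97) = 97 + 0.72 × 128 = 189.16 → 189
So the blended color is (238, 149, 189), about #ee95bd.

(238, 149, 189)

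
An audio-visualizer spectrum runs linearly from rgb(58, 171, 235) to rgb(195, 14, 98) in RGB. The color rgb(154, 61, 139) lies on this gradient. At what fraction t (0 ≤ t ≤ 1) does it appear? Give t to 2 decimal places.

0.70

Invert the lerp on the G channel (largest span, 157): t = (61 − 171) / (14 − 171) = -110/-157 = 0.70064.
Check on R: (154 − 58)/(195 − 58) = 0.7007 ✓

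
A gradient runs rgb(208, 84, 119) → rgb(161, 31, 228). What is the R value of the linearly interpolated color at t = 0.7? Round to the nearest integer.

175

R = 208 + 0.7 × (161 − 208) = 175.1 → 175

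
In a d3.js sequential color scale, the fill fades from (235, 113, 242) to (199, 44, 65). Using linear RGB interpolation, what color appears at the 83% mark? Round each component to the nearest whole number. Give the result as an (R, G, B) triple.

(205, 56, 95)

83% corresponds to t = 0.83.
R = 235 + 0.83 × (199 − 235) = 235 + 0.83 × -36 = 205.12 → 205
G = 113 + 0.83 × (44 − 113) = 113 + 0.83 × -69 = 55.73 → 56
B = 242 + 0.83 × (65 − 242) = 242 + 0.83 × -177 = 95.09 → 95
So the blended color is (205, 56, 95), about #cd385f.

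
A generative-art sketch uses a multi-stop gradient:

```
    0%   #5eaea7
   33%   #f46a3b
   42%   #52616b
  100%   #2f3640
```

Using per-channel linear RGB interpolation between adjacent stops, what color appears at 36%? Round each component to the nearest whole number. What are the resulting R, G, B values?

36% lies between the 33% and 42% stops, so the local fraction is t = (36 − 33)/(42 − 33) = 3/9 ≈ 0.3333.
#f46a3b → (244, 106, 59); #52616b → (82, 97, 107).
R = 244 + 0.3333 × (82 − 244) = 190.005 → 190
G = 106 + 0.3333 × (97 − 106) = 103 → 103
B = 59 + 0.3333 × (107 − 59) = 74.998 → 75

(190, 103, 75)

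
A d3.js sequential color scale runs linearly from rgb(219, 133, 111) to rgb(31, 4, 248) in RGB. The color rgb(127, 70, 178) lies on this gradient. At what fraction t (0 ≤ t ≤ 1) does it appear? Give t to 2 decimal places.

0.49

Invert the lerp on the R channel (largest span, 188): t = (127 − 219) / (31 − 219) = -92/-188 = 0.48936.
Check on G: (70 − 133)/(4 − 133) = 0.4884 ✓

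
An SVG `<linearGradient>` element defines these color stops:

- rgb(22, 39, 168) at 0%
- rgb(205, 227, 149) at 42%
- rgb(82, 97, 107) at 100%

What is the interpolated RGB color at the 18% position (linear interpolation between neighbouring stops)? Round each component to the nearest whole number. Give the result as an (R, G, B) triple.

(100, 120, 160)

18% lies between the 0% and 42% stops, so the local fraction is t = (18 − 0)/(42 − 0) = 18/42 ≈ 0.4286.
R = 22 + 0.4286 × (205 − 22) = 100.434 → 100
G = 39 + 0.4286 × (227 − 39) = 119.577 → 120
B = 168 + 0.4286 × (149 − 168) = 159.857 → 160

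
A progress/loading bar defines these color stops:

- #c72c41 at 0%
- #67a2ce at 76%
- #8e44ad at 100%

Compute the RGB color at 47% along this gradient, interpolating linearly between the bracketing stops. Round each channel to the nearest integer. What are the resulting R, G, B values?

(140, 117, 152)

47% lies between the 0% and 76% stops, so the local fraction is t = (47 − 0)/(76 − 0) = 47/76 ≈ 0.6184.
#c72c41 → (199, 44, 65); #67a2ce → (103, 162, 206).
R = 199 + 0.6184 × (103 − 199) = 139.634 → 140
G = 44 + 0.6184 × (162 − 44) = 116.971 → 117
B = 65 + 0.6184 × (206 − 65) = 152.194 → 152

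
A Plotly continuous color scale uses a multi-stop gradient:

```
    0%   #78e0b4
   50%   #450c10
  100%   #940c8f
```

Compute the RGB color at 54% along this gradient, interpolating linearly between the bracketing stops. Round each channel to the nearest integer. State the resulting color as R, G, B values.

54% lies between the 50% and 100% stops, so the local fraction is t = (54 − 50)/(100 − 50) = 4/50 ≈ 0.08.
#450c10 → (69, 12, 16); #940c8f → (148, 12, 143).
R = 69 + 0.08 × (148 − 69) = 75.32 → 75
G = 12 + 0.08 × (12 − 12) = 12 → 12
B = 16 + 0.08 × (143 − 16) = 26.16 → 26

(75, 12, 26)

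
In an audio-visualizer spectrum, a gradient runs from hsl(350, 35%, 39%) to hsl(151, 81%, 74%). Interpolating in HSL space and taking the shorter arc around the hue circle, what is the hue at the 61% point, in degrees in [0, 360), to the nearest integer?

Hue: 151 − 350 = -199°, but |-199| > 180 so the shorter arc goes the other way: Δh = -199 + 360 = 161°.
H = 350 + 0.61 × (161) = 448.21 → 448 → 448 mod 360 = 88°

88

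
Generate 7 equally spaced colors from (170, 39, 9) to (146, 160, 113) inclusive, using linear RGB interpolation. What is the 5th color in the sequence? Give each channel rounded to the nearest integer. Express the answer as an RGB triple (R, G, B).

With 7 swatches and endpoints inclusive, swatch 5 sits at t = (5 − 1)/(7 − 1) = 4/6 ≈ 0.6667.
R = 170 + 0.6667 × (146 − 170) = 153.999 → 154
G = 39 + 0.6667 × (160 − 39) = 119.671 → 120
B = 9 + 0.6667 × (113 − 9) = 78.337 → 78

(154, 120, 78)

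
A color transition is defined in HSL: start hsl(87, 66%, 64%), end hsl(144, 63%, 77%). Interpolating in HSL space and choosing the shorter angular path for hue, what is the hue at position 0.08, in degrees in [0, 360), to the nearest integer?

92

Hue arc: Δh = 144 − 87 = 57° (|Δh| ≤ 180, already the shorter path).
H = 87 + 0.08 × (57) = 91.56 → 92°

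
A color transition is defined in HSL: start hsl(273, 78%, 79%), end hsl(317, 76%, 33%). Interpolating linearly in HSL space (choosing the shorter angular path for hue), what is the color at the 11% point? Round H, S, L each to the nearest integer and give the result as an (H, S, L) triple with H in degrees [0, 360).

(278, 78, 74)

Hue arc: Δh = 317 − 273 = 44° (|Δh| ≤ 180, already the shorter path).
H = 273 + 0.11 × (44) = 277.84 → 278°
S = 78 + 0.11 × (76 − 78) = 77.78 → 78%
L = 79 + 0.11 × (33 − 79) = 73.94 → 74%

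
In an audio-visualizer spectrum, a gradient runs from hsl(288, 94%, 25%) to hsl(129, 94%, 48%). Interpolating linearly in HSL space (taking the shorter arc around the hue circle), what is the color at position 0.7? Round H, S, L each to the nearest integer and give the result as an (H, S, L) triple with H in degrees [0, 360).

Hue arc: Δh = 129 − 288 = -159° (|Δh| ≤ 180, already the shorter path).
H = 288 + 0.7 × (-159) = 176.7 → 177°
S = 94 + 0.7 × (94 − 94) = 94 → 94%
L = 25 + 0.7 × (48 − 25) = 41.1 → 41%

(177, 94, 41)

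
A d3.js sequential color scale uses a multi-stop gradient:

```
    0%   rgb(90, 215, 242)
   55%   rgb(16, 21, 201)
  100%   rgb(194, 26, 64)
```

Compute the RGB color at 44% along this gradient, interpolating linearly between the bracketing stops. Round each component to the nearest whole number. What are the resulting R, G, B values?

44% lies between the 0% and 55% stops, so the local fraction is t = (44 − 0)/(55 − 0) = 44/55 ≈ 0.8.
R = 90 + 0.8 × (16 − 90) = 30.8 → 31
G = 215 + 0.8 × (21 − 215) = 59.8 → 60
B = 242 + 0.8 × (201 − 242) = 209.2 → 209

(31, 60, 209)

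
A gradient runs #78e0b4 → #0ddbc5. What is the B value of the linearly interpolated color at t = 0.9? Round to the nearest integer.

B₁ = 180 (from #78e0b4), B₂ = 197 (from #0ddbc5).
B = 180 + 0.9 × (197 − 180) = 195.3 → 195

195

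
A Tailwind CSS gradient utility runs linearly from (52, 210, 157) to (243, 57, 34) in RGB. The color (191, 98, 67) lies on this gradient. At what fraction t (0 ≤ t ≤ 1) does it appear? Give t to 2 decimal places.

Invert the lerp on the R channel (largest span, 191): t = (191 − 52) / (243 − 52) = 139/191 = 0.72775.
Check on G: (98 − 210)/(57 − 210) = 0.732 ✓

0.73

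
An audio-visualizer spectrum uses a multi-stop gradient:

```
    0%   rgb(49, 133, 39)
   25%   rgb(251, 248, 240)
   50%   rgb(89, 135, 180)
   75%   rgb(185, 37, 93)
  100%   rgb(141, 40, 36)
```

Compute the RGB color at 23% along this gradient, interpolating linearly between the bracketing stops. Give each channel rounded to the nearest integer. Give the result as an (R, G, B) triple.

23% lies between the 0% and 25% stops, so the local fraction is t = (23 − 0)/(25 − 0) = 23/25 ≈ 0.92.
R = 49 + 0.92 × (251 − 49) = 234.84 → 235
G = 133 + 0.92 × (248 − 133) = 238.8 → 239
B = 39 + 0.92 × (240 − 39) = 223.92 → 224

(235, 239, 224)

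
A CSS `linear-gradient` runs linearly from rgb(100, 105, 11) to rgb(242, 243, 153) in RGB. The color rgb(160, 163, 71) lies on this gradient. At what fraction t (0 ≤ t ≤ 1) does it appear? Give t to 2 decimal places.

0.42

Invert the lerp on the R channel (largest span, 142): t = (160 − 100) / (242 − 100) = 60/142 = 0.42254.
Check on G: (163 − 105)/(243 − 105) = 0.4203 ✓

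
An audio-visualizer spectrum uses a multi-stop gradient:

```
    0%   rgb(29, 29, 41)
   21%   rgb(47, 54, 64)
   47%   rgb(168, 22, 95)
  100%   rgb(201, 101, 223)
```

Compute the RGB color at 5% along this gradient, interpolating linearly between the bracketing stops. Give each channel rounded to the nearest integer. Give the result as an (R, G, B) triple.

5% lies between the 0% and 21% stops, so the local fraction is t = (5 − 0)/(21 − 0) = 5/21 ≈ 0.2381.
R = 29 + 0.2381 × (47 − 29) = 33.286 → 33
G = 29 + 0.2381 × (54 − 29) = 34.953 → 35
B = 41 + 0.2381 × (64 − 41) = 46.476 → 46

(33, 35, 46)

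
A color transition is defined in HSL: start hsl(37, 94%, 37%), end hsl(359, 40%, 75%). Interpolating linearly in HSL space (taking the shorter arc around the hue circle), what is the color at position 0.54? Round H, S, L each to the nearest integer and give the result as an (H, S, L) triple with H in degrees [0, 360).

Hue: 359 − 37 = 322°, but |322| > 180 so the shorter arc goes the other way: Δh = 322 − 360 = -38°.
H = 37 + 0.54 × (-38) = 16.48 → 16°
S = 94 + 0.54 × (40 − 94) = 64.84 → 65%
L = 37 + 0.54 × (75 − 37) = 57.52 → 58%

(16, 65, 58)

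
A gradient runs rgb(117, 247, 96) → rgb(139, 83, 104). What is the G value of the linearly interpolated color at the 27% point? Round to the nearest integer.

G = 247 + 0.27 × (83 − 247) = 202.72 → 203

203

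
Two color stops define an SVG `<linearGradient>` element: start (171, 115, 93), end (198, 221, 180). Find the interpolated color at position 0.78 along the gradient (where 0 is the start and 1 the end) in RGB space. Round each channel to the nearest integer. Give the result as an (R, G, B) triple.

(192, 198, 161)

R = 171 + 0.78 × (198 − 171) = 171 + 0.78 × 27 = 192.06 → 192
G = 115 + 0.78 × (221 − 115) = 115 + 0.78 × 106 = 197.68 → 198
B = 93 + 0.78 × (180 − 93) = 93 + 0.78 × 87 = 160.86 → 161
So the blended color is (192, 198, 161), about #c0c6a1.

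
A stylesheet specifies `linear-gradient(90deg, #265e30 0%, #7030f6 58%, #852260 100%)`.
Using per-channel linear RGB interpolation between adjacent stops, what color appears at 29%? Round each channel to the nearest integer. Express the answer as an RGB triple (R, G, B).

(75, 71, 147)

29% lies between the 0% and 58% stops, so the local fraction is t = (29 − 0)/(58 − 0) = 29/58 ≈ 0.5.
#265e30 → (38, 94, 48); #7030f6 → (112, 48, 246).
R = 38 + 0.5 × (112 − 38) = 75 → 75
G = 94 + 0.5 × (48 − 94) = 71 → 71
B = 48 + 0.5 × (246 − 48) = 147 → 147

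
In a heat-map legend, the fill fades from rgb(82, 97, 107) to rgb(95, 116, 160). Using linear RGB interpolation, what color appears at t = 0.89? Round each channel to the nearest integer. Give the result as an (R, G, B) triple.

(94, 114, 154)

R = 82 + 0.89 × (95 − 82) = 82 + 0.89 × 13 = 93.57 → 94
G = 97 + 0.89 × (116 − 97) = 97 + 0.89 × 19 = 113.91 → 114
B = 107 + 0.89 × (160 − 107) = 107 + 0.89 × 53 = 154.17 → 154
So the blended color is (94, 114, 154), about #5e729a.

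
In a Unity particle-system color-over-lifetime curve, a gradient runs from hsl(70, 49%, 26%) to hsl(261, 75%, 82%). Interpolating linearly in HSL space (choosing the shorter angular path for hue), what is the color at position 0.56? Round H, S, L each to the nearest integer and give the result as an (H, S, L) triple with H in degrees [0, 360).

(335, 64, 57)

Hue: 261 − 70 = 191°, but |191| > 180 so the shorter arc goes the other way: Δh = 191 − 360 = -169°.
H = 70 + 0.56 × (-169) = -24.64 → -25 → -25 mod 360 = 335°
S = 49 + 0.56 × (75 − 49) = 63.56 → 64%
L = 26 + 0.56 × (82 − 26) = 57.36 → 57%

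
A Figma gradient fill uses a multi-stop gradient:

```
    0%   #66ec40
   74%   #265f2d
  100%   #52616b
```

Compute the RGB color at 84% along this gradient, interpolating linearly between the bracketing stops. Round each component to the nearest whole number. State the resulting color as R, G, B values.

(55, 96, 69)

84% lies between the 74% and 100% stops, so the local fraction is t = (84 − 74)/(100 − 74) = 10/26 ≈ 0.3846.
#265f2d → (38, 95, 45); #52616b → (82, 97, 107).
R = 38 + 0.3846 × (82 − 38) = 54.922 → 55
G = 95 + 0.3846 × (97 − 95) = 95.769 → 96
B = 45 + 0.3846 × (107 − 45) = 68.845 → 69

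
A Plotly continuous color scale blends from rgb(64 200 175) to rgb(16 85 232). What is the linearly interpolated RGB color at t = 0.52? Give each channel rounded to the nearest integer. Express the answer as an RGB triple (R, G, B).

R = 64 + 0.52 × (16 − 64) = 64 + 0.52 × -48 = 39.04 → 39
G = 200 + 0.52 × (85 − 200) = 200 + 0.52 × -115 = 140.2 → 140
B = 175 + 0.52 × (232 − 175) = 175 + 0.52 × 57 = 204.64 → 205
So the blended color is (39, 140, 205), about #278ccd.

(39, 140, 205)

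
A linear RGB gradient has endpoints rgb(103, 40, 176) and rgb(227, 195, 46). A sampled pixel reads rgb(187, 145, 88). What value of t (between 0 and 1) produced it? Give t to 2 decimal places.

Invert the lerp on the G channel (largest span, 155): t = (145 − 40) / (195 − 40) = 105/155 = 0.67742.
Check on R: (187 − 103)/(227 − 103) = 0.6774 ✓

0.68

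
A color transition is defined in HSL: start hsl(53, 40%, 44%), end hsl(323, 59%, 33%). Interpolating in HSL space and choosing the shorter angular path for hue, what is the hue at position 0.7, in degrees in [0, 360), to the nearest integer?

350

Hue: 323 − 53 = 270°, but |270| > 180 so the shorter arc goes the other way: Δh = 270 − 360 = -90°.
H = 53 + 0.7 × (-90) = -10 → -10 → -10 mod 360 = 350°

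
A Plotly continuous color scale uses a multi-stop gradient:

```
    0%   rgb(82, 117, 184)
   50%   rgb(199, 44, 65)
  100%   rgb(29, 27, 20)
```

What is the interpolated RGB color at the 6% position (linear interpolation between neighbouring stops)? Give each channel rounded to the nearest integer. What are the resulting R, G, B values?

(96, 108, 170)

6% lies between the 0% and 50% stops, so the local fraction is t = (6 − 0)/(50 − 0) = 6/50 ≈ 0.12.
R = 82 + 0.12 × (199 − 82) = 96.04 → 96
G = 117 + 0.12 × (44 − 117) = 108.24 → 108
B = 184 + 0.12 × (65 − 184) = 169.72 → 170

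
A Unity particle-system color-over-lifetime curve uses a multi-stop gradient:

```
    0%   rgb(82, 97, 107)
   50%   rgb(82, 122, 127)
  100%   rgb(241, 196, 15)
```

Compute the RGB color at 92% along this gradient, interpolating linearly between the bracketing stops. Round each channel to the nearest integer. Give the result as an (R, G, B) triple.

92% lies between the 50% and 100% stops, so the local fraction is t = (92 − 50)/(100 − 50) = 42/50 ≈ 0.84.
R = 82 + 0.84 × (241 − 82) = 215.56 → 216
G = 122 + 0.84 × (196 − 122) = 184.16 → 184
B = 127 + 0.84 × (15 − 127) = 32.92 → 33

(216, 184, 33)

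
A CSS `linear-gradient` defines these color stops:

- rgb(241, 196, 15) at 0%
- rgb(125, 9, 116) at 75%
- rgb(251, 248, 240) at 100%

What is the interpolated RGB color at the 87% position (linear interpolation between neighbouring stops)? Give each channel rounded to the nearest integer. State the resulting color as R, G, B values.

87% lies between the 75% and 100% stops, so the local fraction is t = (87 − 75)/(100 − 75) = 12/25 ≈ 0.48.
R = 125 + 0.48 × (251 − 125) = 185.48 → 185
G = 9 + 0.48 × (248 − 9) = 123.72 → 124
B = 116 + 0.48 × (240 − 116) = 175.52 → 176

(185, 124, 176)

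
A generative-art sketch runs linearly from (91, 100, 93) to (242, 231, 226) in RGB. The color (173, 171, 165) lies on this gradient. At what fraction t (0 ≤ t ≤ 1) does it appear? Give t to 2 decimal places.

Invert the lerp on the R channel (largest span, 151): t = (173 − 91) / (242 − 91) = 82/151 = 0.54305.
Check on G: (171 − 100)/(231 − 100) = 0.542 ✓

0.54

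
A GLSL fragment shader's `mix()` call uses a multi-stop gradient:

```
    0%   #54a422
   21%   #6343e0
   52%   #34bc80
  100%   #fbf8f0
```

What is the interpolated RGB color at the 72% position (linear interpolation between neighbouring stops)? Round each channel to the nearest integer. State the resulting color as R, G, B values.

(135, 213, 175)

72% lies between the 52% and 100% stops, so the local fraction is t = (72 − 52)/(100 − 52) = 20/48 ≈ 0.4167.
#34bc80 → (52, 188, 128); #fbf8f0 → (251, 248, 240).
R = 52 + 0.4167 × (251 − 52) = 134.923 → 135
G = 188 + 0.4167 × (248 − 188) = 213.002 → 213
B = 128 + 0.4167 × (240 − 128) = 174.67 → 175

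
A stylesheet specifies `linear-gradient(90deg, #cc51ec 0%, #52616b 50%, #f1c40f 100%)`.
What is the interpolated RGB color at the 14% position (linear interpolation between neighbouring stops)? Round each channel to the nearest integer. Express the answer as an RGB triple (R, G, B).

14% lies between the 0% and 50% stops, so the local fraction is t = (14 − 0)/(50 − 0) = 14/50 ≈ 0.28.
#cc51ec → (204, 81, 236); #52616b → (82, 97, 107).
R = 204 + 0.28 × (82 − 204) = 169.84 → 170
G = 81 + 0.28 × (97 − 81) = 85.48 → 85
B = 236 + 0.28 × (107 − 236) = 199.88 → 200

(170, 85, 200)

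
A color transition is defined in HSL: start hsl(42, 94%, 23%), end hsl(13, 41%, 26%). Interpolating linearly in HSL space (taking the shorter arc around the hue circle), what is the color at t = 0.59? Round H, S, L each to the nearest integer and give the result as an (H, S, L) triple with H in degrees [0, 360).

(25, 63, 25)

Hue arc: Δh = 13 − 42 = -29° (|Δh| ≤ 180, already the shorter path).
H = 42 + 0.59 × (-29) = 24.89 → 25°
S = 94 + 0.59 × (41 − 94) = 62.73 → 63%
L = 23 + 0.59 × (26 − 23) = 24.77 → 25%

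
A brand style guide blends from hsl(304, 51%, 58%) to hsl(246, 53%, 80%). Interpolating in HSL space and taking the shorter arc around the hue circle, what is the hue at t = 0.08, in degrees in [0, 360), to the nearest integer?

299

Hue arc: Δh = 246 − 304 = -58° (|Δh| ≤ 180, already the shorter path).
H = 304 + 0.08 × (-58) = 299.36 → 299°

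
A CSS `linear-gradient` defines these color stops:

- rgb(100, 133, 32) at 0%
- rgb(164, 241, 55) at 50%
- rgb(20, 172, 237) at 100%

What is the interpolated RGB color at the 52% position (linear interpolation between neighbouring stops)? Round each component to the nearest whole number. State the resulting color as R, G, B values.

(158, 238, 62)

52% lies between the 50% and 100% stops, so the local fraction is t = (52 − 50)/(100 − 50) = 2/50 ≈ 0.04.
R = 164 + 0.04 × (20 − 164) = 158.24 → 158
G = 241 + 0.04 × (172 − 241) = 238.24 → 238
B = 55 + 0.04 × (237 − 55) = 62.28 → 62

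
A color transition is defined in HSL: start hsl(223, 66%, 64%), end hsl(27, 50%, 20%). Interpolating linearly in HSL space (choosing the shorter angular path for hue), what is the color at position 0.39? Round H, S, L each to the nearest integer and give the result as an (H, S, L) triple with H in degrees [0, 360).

(287, 60, 47)

Hue: 27 − 223 = -196°, but |-196| > 180 so the shorter arc goes the other way: Δh = -196 + 360 = 164°.
H = 223 + 0.39 × (164) = 286.96 → 287°
S = 66 + 0.39 × (50 − 66) = 59.76 → 60%
L = 64 + 0.39 × (20 − 64) = 46.84 → 47%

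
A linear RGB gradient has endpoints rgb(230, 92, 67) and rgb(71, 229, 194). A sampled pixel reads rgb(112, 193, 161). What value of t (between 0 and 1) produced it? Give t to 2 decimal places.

0.74

Invert the lerp on the R channel (largest span, 159): t = (112 − 230) / (71 − 230) = -118/-159 = 0.74214.
Check on G: (193 − 92)/(229 − 92) = 0.7372 ✓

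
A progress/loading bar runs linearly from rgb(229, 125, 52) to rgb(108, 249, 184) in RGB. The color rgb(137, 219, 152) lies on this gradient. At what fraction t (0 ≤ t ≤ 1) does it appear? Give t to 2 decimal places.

0.76

Invert the lerp on the B channel (largest span, 132): t = (152 − 52) / (184 − 52) = 100/132 = 0.75758.
Check on R: (137 − 229)/(108 − 229) = 0.7603 ✓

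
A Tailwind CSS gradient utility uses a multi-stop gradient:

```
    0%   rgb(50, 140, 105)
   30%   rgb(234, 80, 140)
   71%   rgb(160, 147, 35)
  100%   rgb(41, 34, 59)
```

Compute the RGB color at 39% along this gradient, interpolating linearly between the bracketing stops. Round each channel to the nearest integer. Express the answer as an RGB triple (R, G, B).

39% lies between the 30% and 71% stops, so the local fraction is t = (39 − 30)/(71 − 30) = 9/41 ≈ 0.2195.
R = 234 + 0.2195 × (160 − 234) = 217.757 → 218
G = 80 + 0.2195 × (147 − 80) = 94.707 → 95
B = 140 + 0.2195 × (35 − 140) = 116.953 → 117

(218, 95, 117)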